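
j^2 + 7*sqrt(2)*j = j*(j + 7*sqrt(2))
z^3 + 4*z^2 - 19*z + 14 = (z - 2)*(z - 1)*(z + 7)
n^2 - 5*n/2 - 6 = (n - 4)*(n + 3/2)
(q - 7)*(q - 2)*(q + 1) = q^3 - 8*q^2 + 5*q + 14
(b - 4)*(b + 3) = b^2 - b - 12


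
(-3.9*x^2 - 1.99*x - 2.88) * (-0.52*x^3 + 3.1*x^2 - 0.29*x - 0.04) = 2.028*x^5 - 11.0552*x^4 - 3.5404*x^3 - 8.1949*x^2 + 0.9148*x + 0.1152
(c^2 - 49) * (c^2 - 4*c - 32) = c^4 - 4*c^3 - 81*c^2 + 196*c + 1568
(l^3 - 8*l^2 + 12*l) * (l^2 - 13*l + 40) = l^5 - 21*l^4 + 156*l^3 - 476*l^2 + 480*l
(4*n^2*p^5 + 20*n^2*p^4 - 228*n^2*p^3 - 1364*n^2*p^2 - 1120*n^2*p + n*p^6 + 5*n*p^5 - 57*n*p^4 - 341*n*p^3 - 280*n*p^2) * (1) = 4*n^2*p^5 + 20*n^2*p^4 - 228*n^2*p^3 - 1364*n^2*p^2 - 1120*n^2*p + n*p^6 + 5*n*p^5 - 57*n*p^4 - 341*n*p^3 - 280*n*p^2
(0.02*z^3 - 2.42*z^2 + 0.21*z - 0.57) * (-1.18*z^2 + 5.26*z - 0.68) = -0.0236*z^5 + 2.9608*z^4 - 12.9906*z^3 + 3.4228*z^2 - 3.141*z + 0.3876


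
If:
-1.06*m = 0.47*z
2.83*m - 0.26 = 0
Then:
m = 0.09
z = -0.21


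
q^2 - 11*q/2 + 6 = (q - 4)*(q - 3/2)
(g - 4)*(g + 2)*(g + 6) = g^3 + 4*g^2 - 20*g - 48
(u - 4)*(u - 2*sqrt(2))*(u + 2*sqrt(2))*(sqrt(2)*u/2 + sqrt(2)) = sqrt(2)*u^4/2 - sqrt(2)*u^3 - 8*sqrt(2)*u^2 + 8*sqrt(2)*u + 32*sqrt(2)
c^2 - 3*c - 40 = (c - 8)*(c + 5)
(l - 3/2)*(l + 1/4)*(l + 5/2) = l^3 + 5*l^2/4 - 7*l/2 - 15/16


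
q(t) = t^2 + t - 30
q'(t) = 2*t + 1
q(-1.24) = -29.70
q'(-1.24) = -1.48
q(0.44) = -29.37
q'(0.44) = 1.88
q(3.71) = -12.53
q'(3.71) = 8.42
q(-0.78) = -30.17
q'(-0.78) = -0.56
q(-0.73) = -30.20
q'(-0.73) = -0.46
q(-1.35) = -29.53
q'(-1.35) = -1.70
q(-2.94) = -24.30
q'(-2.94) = -4.88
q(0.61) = -29.02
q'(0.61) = 2.22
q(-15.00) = 180.00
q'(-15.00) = -29.00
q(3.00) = -18.00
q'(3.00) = 7.00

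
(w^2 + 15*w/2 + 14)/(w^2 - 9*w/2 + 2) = (2*w^2 + 15*w + 28)/(2*w^2 - 9*w + 4)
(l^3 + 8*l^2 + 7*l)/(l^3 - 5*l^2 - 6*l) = (l + 7)/(l - 6)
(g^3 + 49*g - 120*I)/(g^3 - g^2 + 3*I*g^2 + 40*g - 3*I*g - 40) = (g - 3*I)/(g - 1)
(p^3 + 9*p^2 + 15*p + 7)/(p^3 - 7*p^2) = (p^3 + 9*p^2 + 15*p + 7)/(p^2*(p - 7))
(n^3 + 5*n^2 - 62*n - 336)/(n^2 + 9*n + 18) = (n^2 - n - 56)/(n + 3)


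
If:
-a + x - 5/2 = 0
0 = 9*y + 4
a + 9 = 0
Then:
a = -9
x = -13/2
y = -4/9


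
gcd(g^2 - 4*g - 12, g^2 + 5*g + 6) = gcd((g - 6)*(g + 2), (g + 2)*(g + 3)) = g + 2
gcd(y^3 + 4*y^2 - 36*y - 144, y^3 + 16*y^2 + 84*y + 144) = y^2 + 10*y + 24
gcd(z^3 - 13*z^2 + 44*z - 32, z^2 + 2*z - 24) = z - 4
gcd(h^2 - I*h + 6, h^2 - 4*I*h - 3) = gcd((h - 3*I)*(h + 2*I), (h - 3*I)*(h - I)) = h - 3*I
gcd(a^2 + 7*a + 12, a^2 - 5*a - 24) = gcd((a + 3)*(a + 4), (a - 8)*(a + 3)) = a + 3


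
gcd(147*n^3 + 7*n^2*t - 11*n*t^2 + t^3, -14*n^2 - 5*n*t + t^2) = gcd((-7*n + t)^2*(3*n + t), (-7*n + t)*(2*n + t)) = -7*n + t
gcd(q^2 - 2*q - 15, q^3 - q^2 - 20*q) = q - 5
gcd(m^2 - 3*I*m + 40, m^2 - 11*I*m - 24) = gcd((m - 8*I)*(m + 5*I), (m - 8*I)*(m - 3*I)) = m - 8*I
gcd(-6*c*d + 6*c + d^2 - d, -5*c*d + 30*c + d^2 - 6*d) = 1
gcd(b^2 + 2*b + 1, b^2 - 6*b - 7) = b + 1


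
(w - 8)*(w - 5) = w^2 - 13*w + 40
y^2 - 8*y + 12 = (y - 6)*(y - 2)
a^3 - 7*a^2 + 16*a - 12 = (a - 3)*(a - 2)^2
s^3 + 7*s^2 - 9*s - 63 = (s - 3)*(s + 3)*(s + 7)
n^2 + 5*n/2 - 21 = (n - 7/2)*(n + 6)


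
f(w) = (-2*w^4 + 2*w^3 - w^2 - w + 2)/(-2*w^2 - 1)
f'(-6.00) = -13.04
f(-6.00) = 41.81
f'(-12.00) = -25.01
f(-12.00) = 155.91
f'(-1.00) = -4.11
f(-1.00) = 0.67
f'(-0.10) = -0.09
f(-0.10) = -2.05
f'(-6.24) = -13.51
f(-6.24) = 44.99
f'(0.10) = 1.85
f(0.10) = -1.85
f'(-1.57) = -4.72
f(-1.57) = 3.17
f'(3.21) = 5.39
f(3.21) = 7.30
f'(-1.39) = -4.49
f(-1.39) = 2.34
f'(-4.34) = -9.75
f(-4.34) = 22.90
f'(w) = 4*w*(-2*w^4 + 2*w^3 - w^2 - w + 2)/(-2*w^2 - 1)^2 + (-8*w^3 + 6*w^2 - 2*w - 1)/(-2*w^2 - 1)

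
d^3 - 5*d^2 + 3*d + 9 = (d - 3)^2*(d + 1)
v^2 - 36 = (v - 6)*(v + 6)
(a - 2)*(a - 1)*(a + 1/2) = a^3 - 5*a^2/2 + a/2 + 1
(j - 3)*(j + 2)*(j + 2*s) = j^3 + 2*j^2*s - j^2 - 2*j*s - 6*j - 12*s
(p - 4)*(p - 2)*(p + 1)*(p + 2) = p^4 - 3*p^3 - 8*p^2 + 12*p + 16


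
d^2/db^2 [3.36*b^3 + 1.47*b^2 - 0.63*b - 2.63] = 20.16*b + 2.94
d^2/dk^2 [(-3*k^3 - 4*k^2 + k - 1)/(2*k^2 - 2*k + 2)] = 3*(-k^3 + 6*k^2 - 3*k - 1)/(k^6 - 3*k^5 + 6*k^4 - 7*k^3 + 6*k^2 - 3*k + 1)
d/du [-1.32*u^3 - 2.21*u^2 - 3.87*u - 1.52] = -3.96*u^2 - 4.42*u - 3.87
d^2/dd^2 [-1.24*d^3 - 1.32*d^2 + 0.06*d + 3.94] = -7.44*d - 2.64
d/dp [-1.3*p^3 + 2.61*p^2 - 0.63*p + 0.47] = -3.9*p^2 + 5.22*p - 0.63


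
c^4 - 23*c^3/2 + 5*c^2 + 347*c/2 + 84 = (c - 8)*(c - 7)*(c + 1/2)*(c + 3)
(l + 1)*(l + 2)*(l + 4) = l^3 + 7*l^2 + 14*l + 8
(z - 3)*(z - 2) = z^2 - 5*z + 6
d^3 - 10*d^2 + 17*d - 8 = (d - 8)*(d - 1)^2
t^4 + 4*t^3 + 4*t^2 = t^2*(t + 2)^2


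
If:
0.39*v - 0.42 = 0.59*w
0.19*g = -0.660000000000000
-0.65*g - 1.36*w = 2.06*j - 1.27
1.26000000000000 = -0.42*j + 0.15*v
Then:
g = -3.47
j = -0.67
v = 6.53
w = 3.61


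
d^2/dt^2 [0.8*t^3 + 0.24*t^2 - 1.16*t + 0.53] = 4.8*t + 0.48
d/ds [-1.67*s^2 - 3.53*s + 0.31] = -3.34*s - 3.53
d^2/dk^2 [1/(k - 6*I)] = 2/(k - 6*I)^3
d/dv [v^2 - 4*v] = 2*v - 4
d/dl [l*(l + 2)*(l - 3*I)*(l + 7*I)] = 4*l^3 + l^2*(6 + 12*I) + l*(42 + 16*I) + 42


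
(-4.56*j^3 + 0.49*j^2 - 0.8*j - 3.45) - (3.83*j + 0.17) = -4.56*j^3 + 0.49*j^2 - 4.63*j - 3.62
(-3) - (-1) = -2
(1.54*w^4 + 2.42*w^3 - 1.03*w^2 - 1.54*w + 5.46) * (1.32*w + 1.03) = 2.0328*w^5 + 4.7806*w^4 + 1.133*w^3 - 3.0937*w^2 + 5.621*w + 5.6238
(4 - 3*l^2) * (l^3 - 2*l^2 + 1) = -3*l^5 + 6*l^4 + 4*l^3 - 11*l^2 + 4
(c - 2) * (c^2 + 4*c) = c^3 + 2*c^2 - 8*c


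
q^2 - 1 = (q - 1)*(q + 1)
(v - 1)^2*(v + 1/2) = v^3 - 3*v^2/2 + 1/2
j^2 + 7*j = j*(j + 7)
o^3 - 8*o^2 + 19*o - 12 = (o - 4)*(o - 3)*(o - 1)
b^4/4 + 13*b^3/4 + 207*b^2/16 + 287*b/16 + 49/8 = (b/4 + 1/2)*(b + 1/2)*(b + 7/2)*(b + 7)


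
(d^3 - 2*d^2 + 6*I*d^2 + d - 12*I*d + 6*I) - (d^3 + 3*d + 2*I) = -2*d^2 + 6*I*d^2 - 2*d - 12*I*d + 4*I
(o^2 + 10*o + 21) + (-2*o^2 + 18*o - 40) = -o^2 + 28*o - 19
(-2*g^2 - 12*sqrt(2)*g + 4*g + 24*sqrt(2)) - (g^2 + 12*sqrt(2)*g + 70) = -3*g^2 - 24*sqrt(2)*g + 4*g - 70 + 24*sqrt(2)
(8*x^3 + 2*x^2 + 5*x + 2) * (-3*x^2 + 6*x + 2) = -24*x^5 + 42*x^4 + 13*x^3 + 28*x^2 + 22*x + 4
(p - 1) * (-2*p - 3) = -2*p^2 - p + 3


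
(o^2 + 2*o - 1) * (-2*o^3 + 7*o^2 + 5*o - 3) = -2*o^5 + 3*o^4 + 21*o^3 - 11*o + 3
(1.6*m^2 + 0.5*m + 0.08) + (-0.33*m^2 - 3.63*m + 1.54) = 1.27*m^2 - 3.13*m + 1.62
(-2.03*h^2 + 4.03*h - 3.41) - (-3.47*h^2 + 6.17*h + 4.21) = 1.44*h^2 - 2.14*h - 7.62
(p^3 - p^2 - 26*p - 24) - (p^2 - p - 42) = p^3 - 2*p^2 - 25*p + 18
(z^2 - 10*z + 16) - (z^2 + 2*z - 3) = 19 - 12*z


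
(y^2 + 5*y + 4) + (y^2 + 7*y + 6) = 2*y^2 + 12*y + 10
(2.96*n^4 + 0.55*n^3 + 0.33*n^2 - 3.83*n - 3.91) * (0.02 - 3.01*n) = -8.9096*n^5 - 1.5963*n^4 - 0.9823*n^3 + 11.5349*n^2 + 11.6925*n - 0.0782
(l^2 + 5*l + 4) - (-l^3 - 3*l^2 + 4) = l^3 + 4*l^2 + 5*l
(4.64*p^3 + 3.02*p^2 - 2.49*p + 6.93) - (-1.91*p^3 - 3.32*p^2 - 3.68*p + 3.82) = 6.55*p^3 + 6.34*p^2 + 1.19*p + 3.11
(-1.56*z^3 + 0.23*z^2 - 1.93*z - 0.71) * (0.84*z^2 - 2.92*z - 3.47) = -1.3104*z^5 + 4.7484*z^4 + 3.1204*z^3 + 4.2411*z^2 + 8.7703*z + 2.4637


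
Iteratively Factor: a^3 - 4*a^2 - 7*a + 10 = (a + 2)*(a^2 - 6*a + 5) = (a - 5)*(a + 2)*(a - 1)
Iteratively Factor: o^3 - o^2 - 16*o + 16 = (o - 1)*(o^2 - 16) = (o - 1)*(o + 4)*(o - 4)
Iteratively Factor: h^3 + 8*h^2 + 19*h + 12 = (h + 3)*(h^2 + 5*h + 4) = (h + 3)*(h + 4)*(h + 1)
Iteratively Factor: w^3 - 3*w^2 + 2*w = (w - 1)*(w^2 - 2*w) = (w - 2)*(w - 1)*(w)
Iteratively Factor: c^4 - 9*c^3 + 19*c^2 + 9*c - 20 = (c - 4)*(c^3 - 5*c^2 - c + 5) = (c - 5)*(c - 4)*(c^2 - 1) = (c - 5)*(c - 4)*(c - 1)*(c + 1)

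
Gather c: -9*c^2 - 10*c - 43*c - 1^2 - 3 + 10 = -9*c^2 - 53*c + 6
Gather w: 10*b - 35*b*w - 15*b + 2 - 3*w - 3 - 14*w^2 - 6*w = -5*b - 14*w^2 + w*(-35*b - 9) - 1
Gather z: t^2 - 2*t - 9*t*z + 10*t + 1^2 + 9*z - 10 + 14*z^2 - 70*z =t^2 + 8*t + 14*z^2 + z*(-9*t - 61) - 9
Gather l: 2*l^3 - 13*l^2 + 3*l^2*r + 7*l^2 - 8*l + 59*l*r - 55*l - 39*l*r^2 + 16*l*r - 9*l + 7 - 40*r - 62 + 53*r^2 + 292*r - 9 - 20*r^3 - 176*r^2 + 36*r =2*l^3 + l^2*(3*r - 6) + l*(-39*r^2 + 75*r - 72) - 20*r^3 - 123*r^2 + 288*r - 64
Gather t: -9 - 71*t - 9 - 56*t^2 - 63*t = -56*t^2 - 134*t - 18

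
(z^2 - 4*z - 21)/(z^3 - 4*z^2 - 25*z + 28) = (z + 3)/(z^2 + 3*z - 4)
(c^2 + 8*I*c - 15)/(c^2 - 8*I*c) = (c^2 + 8*I*c - 15)/(c*(c - 8*I))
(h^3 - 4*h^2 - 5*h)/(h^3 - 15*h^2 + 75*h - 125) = h*(h + 1)/(h^2 - 10*h + 25)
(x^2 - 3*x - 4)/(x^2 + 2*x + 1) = (x - 4)/(x + 1)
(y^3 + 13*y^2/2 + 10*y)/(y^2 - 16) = y*(2*y + 5)/(2*(y - 4))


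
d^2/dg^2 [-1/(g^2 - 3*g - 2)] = 2*(-g^2 + 3*g + (2*g - 3)^2 + 2)/(-g^2 + 3*g + 2)^3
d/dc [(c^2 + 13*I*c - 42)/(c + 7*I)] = 1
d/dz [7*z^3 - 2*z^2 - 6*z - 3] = 21*z^2 - 4*z - 6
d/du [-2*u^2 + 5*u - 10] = 5 - 4*u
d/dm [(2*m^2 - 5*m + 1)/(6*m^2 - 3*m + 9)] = 2*(4*m^2 + 4*m - 7)/(3*(4*m^4 - 4*m^3 + 13*m^2 - 6*m + 9))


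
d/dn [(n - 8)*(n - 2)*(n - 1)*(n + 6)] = 4*n^3 - 15*n^2 - 80*n + 140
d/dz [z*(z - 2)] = 2*z - 2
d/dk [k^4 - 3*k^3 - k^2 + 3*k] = 4*k^3 - 9*k^2 - 2*k + 3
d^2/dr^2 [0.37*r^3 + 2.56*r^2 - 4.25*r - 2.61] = 2.22*r + 5.12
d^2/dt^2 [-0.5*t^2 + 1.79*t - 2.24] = -1.00000000000000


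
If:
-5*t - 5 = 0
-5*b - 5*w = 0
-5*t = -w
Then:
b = 5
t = -1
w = -5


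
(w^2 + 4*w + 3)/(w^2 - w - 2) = (w + 3)/(w - 2)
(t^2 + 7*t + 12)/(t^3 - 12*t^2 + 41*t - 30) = (t^2 + 7*t + 12)/(t^3 - 12*t^2 + 41*t - 30)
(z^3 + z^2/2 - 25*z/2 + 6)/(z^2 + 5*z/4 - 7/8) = 4*(z^2 + z - 12)/(4*z + 7)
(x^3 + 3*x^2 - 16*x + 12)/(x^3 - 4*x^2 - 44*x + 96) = (x - 1)/(x - 8)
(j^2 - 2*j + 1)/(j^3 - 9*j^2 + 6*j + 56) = (j^2 - 2*j + 1)/(j^3 - 9*j^2 + 6*j + 56)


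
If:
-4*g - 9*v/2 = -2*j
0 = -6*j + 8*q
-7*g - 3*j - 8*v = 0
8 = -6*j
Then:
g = -236/3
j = -4/3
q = -1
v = 208/3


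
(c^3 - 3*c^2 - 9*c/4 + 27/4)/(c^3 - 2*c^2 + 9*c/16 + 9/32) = 8*(2*c^2 - 3*c - 9)/(16*c^2 - 8*c - 3)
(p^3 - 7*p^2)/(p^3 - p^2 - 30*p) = p*(7 - p)/(-p^2 + p + 30)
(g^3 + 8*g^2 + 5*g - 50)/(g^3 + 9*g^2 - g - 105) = (g^2 + 3*g - 10)/(g^2 + 4*g - 21)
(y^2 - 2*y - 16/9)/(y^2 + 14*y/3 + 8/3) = (y - 8/3)/(y + 4)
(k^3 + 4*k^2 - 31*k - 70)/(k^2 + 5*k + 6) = (k^2 + 2*k - 35)/(k + 3)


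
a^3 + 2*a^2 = a^2*(a + 2)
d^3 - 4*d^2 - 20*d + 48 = (d - 6)*(d - 2)*(d + 4)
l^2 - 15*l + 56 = (l - 8)*(l - 7)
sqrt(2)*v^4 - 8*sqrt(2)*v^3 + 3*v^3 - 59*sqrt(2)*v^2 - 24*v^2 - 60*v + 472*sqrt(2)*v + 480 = (v - 8)*(v - 5*sqrt(2))*(v + 6*sqrt(2))*(sqrt(2)*v + 1)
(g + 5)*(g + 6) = g^2 + 11*g + 30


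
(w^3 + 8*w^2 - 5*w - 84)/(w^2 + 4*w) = w + 4 - 21/w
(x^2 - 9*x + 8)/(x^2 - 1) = (x - 8)/(x + 1)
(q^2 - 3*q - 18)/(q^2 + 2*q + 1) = (q^2 - 3*q - 18)/(q^2 + 2*q + 1)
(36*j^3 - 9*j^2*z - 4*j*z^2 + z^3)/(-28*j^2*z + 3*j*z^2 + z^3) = (-9*j^2 + z^2)/(z*(7*j + z))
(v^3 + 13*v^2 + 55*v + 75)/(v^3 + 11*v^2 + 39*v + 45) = (v + 5)/(v + 3)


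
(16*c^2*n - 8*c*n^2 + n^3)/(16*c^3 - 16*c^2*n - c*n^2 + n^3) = n*(4*c - n)/(4*c^2 - 3*c*n - n^2)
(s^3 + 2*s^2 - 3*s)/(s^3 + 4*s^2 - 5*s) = (s + 3)/(s + 5)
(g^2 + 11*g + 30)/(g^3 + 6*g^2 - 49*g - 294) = (g + 5)/(g^2 - 49)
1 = 1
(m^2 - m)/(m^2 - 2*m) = (m - 1)/(m - 2)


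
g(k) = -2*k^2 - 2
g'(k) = -4*k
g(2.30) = -12.58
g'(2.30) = -9.20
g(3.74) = -29.98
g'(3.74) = -14.96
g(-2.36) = -13.14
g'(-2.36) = 9.44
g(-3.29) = -23.65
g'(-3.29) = 13.16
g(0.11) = -2.02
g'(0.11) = -0.44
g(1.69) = -7.71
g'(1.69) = -6.76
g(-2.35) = -13.04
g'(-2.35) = 9.40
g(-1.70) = -7.78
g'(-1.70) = 6.80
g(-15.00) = -452.00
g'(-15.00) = 60.00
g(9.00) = -164.00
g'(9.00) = -36.00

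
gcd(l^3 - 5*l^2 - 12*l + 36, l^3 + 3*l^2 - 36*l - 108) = l^2 - 3*l - 18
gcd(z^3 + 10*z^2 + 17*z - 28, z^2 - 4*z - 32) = z + 4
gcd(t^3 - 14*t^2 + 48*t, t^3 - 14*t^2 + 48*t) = t^3 - 14*t^2 + 48*t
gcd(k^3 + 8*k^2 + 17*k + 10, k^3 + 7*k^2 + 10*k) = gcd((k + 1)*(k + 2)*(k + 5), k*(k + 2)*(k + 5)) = k^2 + 7*k + 10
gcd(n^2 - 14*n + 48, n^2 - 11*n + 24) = n - 8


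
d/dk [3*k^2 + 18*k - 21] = 6*k + 18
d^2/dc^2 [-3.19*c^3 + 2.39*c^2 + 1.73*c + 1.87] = 4.78 - 19.14*c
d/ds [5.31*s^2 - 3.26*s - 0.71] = 10.62*s - 3.26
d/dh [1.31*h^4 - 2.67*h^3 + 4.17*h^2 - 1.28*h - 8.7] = 5.24*h^3 - 8.01*h^2 + 8.34*h - 1.28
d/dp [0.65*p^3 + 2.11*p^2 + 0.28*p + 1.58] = 1.95*p^2 + 4.22*p + 0.28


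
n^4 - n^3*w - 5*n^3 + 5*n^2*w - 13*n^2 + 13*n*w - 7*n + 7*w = (n - 7)*(n + 1)^2*(n - w)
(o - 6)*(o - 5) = o^2 - 11*o + 30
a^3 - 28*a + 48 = (a - 4)*(a - 2)*(a + 6)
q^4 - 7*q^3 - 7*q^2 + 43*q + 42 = (q - 7)*(q - 3)*(q + 1)*(q + 2)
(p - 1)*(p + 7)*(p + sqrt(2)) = p^3 + sqrt(2)*p^2 + 6*p^2 - 7*p + 6*sqrt(2)*p - 7*sqrt(2)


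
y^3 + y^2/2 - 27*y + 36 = (y - 4)*(y - 3/2)*(y + 6)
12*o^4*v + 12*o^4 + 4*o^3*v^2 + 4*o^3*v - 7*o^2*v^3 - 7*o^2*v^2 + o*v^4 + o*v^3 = (-6*o + v)*(-2*o + v)*(o + v)*(o*v + o)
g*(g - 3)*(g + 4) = g^3 + g^2 - 12*g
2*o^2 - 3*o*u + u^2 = (-2*o + u)*(-o + u)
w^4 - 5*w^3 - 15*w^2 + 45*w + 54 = (w - 6)*(w - 3)*(w + 1)*(w + 3)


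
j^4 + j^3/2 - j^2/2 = j^2*(j - 1/2)*(j + 1)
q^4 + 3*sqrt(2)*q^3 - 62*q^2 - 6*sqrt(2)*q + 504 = (q - 3*sqrt(2))^2*(q + 2*sqrt(2))*(q + 7*sqrt(2))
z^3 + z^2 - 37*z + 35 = (z - 5)*(z - 1)*(z + 7)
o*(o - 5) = o^2 - 5*o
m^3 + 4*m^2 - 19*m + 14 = (m - 2)*(m - 1)*(m + 7)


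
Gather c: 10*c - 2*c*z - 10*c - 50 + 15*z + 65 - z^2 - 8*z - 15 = -2*c*z - z^2 + 7*z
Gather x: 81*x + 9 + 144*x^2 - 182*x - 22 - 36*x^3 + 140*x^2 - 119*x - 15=-36*x^3 + 284*x^2 - 220*x - 28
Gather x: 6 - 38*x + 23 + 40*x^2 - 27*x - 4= 40*x^2 - 65*x + 25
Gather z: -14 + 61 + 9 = 56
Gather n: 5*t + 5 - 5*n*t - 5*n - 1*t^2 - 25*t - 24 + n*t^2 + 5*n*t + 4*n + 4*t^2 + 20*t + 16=n*(t^2 - 1) + 3*t^2 - 3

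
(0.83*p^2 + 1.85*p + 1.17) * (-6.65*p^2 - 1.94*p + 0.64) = -5.5195*p^4 - 13.9127*p^3 - 10.8383*p^2 - 1.0858*p + 0.7488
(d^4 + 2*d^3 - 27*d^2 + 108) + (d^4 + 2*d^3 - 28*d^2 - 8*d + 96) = 2*d^4 + 4*d^3 - 55*d^2 - 8*d + 204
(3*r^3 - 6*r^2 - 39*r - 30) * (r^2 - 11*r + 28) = 3*r^5 - 39*r^4 + 111*r^3 + 231*r^2 - 762*r - 840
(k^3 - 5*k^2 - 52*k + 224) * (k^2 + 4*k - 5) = k^5 - k^4 - 77*k^3 + 41*k^2 + 1156*k - 1120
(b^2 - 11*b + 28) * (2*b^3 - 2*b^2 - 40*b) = 2*b^5 - 24*b^4 + 38*b^3 + 384*b^2 - 1120*b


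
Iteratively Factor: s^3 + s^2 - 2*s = (s)*(s^2 + s - 2) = s*(s + 2)*(s - 1)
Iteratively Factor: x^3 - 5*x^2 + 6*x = (x - 3)*(x^2 - 2*x) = (x - 3)*(x - 2)*(x)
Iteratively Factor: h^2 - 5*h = (h)*(h - 5)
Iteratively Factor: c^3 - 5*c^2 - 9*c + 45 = (c - 3)*(c^2 - 2*c - 15) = (c - 5)*(c - 3)*(c + 3)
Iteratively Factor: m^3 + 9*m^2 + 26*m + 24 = (m + 2)*(m^2 + 7*m + 12) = (m + 2)*(m + 4)*(m + 3)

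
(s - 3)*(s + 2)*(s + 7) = s^3 + 6*s^2 - 13*s - 42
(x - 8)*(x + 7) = x^2 - x - 56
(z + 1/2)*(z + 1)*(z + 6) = z^3 + 15*z^2/2 + 19*z/2 + 3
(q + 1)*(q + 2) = q^2 + 3*q + 2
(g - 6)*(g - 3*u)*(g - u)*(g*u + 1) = g^4*u - 4*g^3*u^2 - 6*g^3*u + g^3 + 3*g^2*u^3 + 24*g^2*u^2 - 4*g^2*u - 6*g^2 - 18*g*u^3 + 3*g*u^2 + 24*g*u - 18*u^2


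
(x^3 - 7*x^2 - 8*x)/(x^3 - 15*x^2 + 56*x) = (x + 1)/(x - 7)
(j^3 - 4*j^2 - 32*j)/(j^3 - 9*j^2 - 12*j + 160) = j/(j - 5)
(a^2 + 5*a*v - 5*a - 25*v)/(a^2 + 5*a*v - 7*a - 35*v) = (a - 5)/(a - 7)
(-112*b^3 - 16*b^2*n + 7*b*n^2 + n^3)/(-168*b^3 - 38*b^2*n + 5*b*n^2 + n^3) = (4*b - n)/(6*b - n)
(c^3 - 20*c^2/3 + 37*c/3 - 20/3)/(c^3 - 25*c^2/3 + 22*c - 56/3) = (3*c^2 - 8*c + 5)/(3*c^2 - 13*c + 14)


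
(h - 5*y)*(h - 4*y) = h^2 - 9*h*y + 20*y^2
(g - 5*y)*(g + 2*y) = g^2 - 3*g*y - 10*y^2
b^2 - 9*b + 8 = (b - 8)*(b - 1)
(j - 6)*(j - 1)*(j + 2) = j^3 - 5*j^2 - 8*j + 12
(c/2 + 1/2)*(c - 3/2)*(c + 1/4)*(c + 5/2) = c^4/2 + 9*c^3/8 - 9*c^2/8 - 71*c/32 - 15/32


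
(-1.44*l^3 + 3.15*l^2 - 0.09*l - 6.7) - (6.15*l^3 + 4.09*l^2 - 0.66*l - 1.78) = -7.59*l^3 - 0.94*l^2 + 0.57*l - 4.92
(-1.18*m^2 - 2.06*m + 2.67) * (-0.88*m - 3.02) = 1.0384*m^3 + 5.3764*m^2 + 3.8716*m - 8.0634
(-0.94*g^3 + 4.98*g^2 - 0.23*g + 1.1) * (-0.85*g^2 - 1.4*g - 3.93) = 0.799*g^5 - 2.917*g^4 - 3.0823*g^3 - 20.1844*g^2 - 0.6361*g - 4.323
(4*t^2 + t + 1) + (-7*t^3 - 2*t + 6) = -7*t^3 + 4*t^2 - t + 7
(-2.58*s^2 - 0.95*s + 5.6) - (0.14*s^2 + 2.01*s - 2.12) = -2.72*s^2 - 2.96*s + 7.72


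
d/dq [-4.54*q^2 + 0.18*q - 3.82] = 0.18 - 9.08*q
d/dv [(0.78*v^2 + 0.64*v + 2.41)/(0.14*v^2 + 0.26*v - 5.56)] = (0.1132*v^2 - 9.3484*v - 4.185)/(0.0196*v^4 + 0.0728*v^3 - 1.4892*v^2 - 2.8912*v + 30.9136)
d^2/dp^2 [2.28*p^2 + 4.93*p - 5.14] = 4.56000000000000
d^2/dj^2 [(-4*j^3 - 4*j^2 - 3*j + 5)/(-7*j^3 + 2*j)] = 2*(196*j^6 + 609*j^5 - 1302*j^4 + 58*j^3 + 210*j^2 - 20)/(j^3*(343*j^6 - 294*j^4 + 84*j^2 - 8))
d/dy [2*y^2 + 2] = 4*y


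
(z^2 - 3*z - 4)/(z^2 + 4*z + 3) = (z - 4)/(z + 3)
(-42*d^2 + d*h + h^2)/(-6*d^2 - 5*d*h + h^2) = (7*d + h)/(d + h)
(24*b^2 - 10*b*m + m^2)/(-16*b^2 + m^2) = (-6*b + m)/(4*b + m)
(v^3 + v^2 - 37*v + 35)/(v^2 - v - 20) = (v^2 + 6*v - 7)/(v + 4)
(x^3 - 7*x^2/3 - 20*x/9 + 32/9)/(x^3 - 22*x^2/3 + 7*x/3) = (9*x^3 - 21*x^2 - 20*x + 32)/(3*x*(3*x^2 - 22*x + 7))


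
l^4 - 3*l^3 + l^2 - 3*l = l*(l - 3)*(l - I)*(l + I)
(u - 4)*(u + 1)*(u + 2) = u^3 - u^2 - 10*u - 8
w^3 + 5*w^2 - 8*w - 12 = (w - 2)*(w + 1)*(w + 6)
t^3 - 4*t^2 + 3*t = t*(t - 3)*(t - 1)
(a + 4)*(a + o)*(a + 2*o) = a^3 + 3*a^2*o + 4*a^2 + 2*a*o^2 + 12*a*o + 8*o^2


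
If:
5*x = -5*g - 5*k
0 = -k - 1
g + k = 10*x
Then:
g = 1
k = -1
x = 0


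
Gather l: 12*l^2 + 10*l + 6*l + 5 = 12*l^2 + 16*l + 5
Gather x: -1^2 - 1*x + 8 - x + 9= 16 - 2*x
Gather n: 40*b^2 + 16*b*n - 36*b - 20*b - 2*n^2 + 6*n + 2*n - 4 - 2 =40*b^2 - 56*b - 2*n^2 + n*(16*b + 8) - 6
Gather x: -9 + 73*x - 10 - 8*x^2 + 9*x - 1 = -8*x^2 + 82*x - 20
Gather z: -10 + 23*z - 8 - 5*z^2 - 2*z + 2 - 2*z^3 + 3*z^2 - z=-2*z^3 - 2*z^2 + 20*z - 16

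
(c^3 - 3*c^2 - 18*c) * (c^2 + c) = c^5 - 2*c^4 - 21*c^3 - 18*c^2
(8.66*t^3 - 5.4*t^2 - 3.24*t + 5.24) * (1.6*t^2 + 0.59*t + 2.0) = 13.856*t^5 - 3.5306*t^4 + 8.95*t^3 - 4.3276*t^2 - 3.3884*t + 10.48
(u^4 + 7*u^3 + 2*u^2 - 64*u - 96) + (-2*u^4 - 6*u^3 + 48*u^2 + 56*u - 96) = -u^4 + u^3 + 50*u^2 - 8*u - 192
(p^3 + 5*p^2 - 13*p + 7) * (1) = p^3 + 5*p^2 - 13*p + 7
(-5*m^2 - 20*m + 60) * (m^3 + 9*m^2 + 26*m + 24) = -5*m^5 - 65*m^4 - 250*m^3 - 100*m^2 + 1080*m + 1440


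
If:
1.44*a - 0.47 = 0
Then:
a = 0.33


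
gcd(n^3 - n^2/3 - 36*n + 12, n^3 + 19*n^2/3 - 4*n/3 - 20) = n + 6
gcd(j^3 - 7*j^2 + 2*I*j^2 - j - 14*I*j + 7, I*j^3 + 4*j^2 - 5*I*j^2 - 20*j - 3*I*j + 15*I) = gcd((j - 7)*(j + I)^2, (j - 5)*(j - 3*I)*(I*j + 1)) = 1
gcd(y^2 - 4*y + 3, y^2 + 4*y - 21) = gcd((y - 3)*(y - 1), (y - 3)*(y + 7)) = y - 3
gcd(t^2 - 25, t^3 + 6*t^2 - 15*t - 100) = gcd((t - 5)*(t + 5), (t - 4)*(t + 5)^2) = t + 5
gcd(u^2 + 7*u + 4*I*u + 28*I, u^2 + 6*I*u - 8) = u + 4*I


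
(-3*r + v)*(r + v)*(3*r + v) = -9*r^3 - 9*r^2*v + r*v^2 + v^3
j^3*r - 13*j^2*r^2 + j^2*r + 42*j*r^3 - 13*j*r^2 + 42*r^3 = (j - 7*r)*(j - 6*r)*(j*r + r)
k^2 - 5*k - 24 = (k - 8)*(k + 3)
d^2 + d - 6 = (d - 2)*(d + 3)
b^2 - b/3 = b*(b - 1/3)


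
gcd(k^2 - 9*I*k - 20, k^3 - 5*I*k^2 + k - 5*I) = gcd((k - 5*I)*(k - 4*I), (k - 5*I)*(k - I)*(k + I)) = k - 5*I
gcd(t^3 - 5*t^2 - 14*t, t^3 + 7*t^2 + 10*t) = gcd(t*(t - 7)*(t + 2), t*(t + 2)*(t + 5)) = t^2 + 2*t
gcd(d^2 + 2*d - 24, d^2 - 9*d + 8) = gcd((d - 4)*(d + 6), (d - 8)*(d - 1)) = 1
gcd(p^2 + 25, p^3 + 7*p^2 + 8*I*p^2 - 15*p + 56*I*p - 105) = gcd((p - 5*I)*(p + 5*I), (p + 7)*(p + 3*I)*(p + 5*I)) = p + 5*I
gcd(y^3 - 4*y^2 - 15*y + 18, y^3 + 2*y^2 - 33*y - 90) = y^2 - 3*y - 18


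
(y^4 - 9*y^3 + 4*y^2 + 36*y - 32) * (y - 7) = y^5 - 16*y^4 + 67*y^3 + 8*y^2 - 284*y + 224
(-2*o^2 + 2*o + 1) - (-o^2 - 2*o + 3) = -o^2 + 4*o - 2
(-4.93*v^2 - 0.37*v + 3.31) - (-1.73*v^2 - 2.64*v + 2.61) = -3.2*v^2 + 2.27*v + 0.7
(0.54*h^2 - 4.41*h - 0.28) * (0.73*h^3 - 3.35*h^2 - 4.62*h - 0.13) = 0.3942*h^5 - 5.0283*h^4 + 12.0743*h^3 + 21.242*h^2 + 1.8669*h + 0.0364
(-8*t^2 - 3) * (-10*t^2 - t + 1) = 80*t^4 + 8*t^3 + 22*t^2 + 3*t - 3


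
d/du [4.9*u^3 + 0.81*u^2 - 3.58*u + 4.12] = 14.7*u^2 + 1.62*u - 3.58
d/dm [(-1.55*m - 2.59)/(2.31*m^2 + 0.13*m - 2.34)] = (3.5805*m^2 + 11.9658*m + 3.9637)/(5.3361*m^4 + 0.6006*m^3 - 10.7939*m^2 - 0.6084*m + 5.4756)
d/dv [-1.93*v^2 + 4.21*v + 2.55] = 4.21 - 3.86*v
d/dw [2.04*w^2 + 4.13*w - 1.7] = 4.08*w + 4.13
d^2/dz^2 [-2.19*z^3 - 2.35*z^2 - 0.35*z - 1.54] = -13.14*z - 4.7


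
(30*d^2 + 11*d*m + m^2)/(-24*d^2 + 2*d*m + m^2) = (-5*d - m)/(4*d - m)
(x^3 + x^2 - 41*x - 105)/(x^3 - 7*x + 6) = (x^2 - 2*x - 35)/(x^2 - 3*x + 2)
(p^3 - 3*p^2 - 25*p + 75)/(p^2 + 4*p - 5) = (p^2 - 8*p + 15)/(p - 1)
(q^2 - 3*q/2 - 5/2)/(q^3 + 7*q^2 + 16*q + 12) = (2*q^2 - 3*q - 5)/(2*(q^3 + 7*q^2 + 16*q + 12))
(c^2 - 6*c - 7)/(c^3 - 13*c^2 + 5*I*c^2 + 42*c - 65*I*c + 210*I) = (c + 1)/(c^2 + c*(-6 + 5*I) - 30*I)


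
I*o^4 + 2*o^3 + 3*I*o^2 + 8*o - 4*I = (o - 2*I)*(o - I)*(o + 2*I)*(I*o + 1)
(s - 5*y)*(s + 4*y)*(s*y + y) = s^3*y - s^2*y^2 + s^2*y - 20*s*y^3 - s*y^2 - 20*y^3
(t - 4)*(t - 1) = t^2 - 5*t + 4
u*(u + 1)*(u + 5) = u^3 + 6*u^2 + 5*u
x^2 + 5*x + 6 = (x + 2)*(x + 3)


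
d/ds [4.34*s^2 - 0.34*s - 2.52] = 8.68*s - 0.34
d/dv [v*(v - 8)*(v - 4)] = 3*v^2 - 24*v + 32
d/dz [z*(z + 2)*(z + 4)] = 3*z^2 + 12*z + 8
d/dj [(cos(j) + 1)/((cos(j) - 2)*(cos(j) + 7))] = (cos(j)^2 + 2*cos(j) + 19)*sin(j)/((cos(j) - 2)^2*(cos(j) + 7)^2)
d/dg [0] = 0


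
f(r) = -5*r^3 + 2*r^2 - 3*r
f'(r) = -15*r^2 + 4*r - 3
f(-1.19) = 14.83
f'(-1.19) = -29.00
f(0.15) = -0.42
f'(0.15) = -2.74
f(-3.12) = 180.69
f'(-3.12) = -161.50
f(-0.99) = 9.78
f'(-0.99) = -21.66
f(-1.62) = 31.37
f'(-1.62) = -48.85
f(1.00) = -6.00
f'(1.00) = -14.00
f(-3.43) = 235.59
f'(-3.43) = -193.19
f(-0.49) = 2.54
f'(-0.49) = -8.56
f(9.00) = -3510.00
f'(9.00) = -1182.00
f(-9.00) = 3834.00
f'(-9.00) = -1254.00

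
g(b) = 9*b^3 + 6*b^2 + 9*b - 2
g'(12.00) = 4041.00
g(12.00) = 16522.00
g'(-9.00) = 2088.00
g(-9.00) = -6158.00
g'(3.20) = 323.88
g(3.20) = 383.15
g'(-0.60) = 11.52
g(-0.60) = -7.18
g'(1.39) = 77.85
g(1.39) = 46.27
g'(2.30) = 179.43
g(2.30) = 159.94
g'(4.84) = 699.57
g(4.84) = 1202.53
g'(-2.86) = 195.53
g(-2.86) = -189.21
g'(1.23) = 64.61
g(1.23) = 34.90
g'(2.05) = 147.07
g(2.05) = 119.20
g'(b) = 27*b^2 + 12*b + 9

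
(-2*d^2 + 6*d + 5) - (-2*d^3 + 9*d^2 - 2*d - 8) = 2*d^3 - 11*d^2 + 8*d + 13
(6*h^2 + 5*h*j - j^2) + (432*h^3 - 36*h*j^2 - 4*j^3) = 432*h^3 + 6*h^2 - 36*h*j^2 + 5*h*j - 4*j^3 - j^2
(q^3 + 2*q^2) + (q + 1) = q^3 + 2*q^2 + q + 1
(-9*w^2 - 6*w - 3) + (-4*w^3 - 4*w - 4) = -4*w^3 - 9*w^2 - 10*w - 7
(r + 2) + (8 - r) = 10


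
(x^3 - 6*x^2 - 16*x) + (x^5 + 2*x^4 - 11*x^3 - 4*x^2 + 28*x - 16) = x^5 + 2*x^4 - 10*x^3 - 10*x^2 + 12*x - 16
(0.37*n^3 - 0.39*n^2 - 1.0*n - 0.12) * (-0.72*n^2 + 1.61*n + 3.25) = -0.2664*n^5 + 0.8765*n^4 + 1.2946*n^3 - 2.7911*n^2 - 3.4432*n - 0.39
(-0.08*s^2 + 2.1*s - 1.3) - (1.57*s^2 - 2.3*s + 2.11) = -1.65*s^2 + 4.4*s - 3.41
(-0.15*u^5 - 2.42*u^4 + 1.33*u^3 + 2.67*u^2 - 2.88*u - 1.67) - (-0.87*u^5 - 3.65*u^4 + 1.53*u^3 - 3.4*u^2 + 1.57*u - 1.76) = 0.72*u^5 + 1.23*u^4 - 0.2*u^3 + 6.07*u^2 - 4.45*u + 0.0900000000000001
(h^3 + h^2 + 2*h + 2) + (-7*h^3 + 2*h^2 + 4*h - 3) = -6*h^3 + 3*h^2 + 6*h - 1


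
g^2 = g^2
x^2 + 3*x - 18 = (x - 3)*(x + 6)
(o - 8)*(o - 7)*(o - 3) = o^3 - 18*o^2 + 101*o - 168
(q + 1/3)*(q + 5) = q^2 + 16*q/3 + 5/3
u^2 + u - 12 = (u - 3)*(u + 4)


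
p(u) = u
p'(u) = 1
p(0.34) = 0.34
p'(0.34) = 1.00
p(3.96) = 3.96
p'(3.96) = 1.00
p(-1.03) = -1.03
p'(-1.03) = 1.00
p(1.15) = 1.15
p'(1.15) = 1.00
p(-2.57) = -2.57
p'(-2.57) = 1.00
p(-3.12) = -3.12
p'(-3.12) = 1.00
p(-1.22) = -1.22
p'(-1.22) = 1.00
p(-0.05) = -0.05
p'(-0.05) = 1.00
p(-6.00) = -6.00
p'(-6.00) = 1.00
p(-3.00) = -3.00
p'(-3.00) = 1.00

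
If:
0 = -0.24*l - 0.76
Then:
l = -3.17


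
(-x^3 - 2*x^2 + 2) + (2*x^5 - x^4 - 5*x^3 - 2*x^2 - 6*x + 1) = 2*x^5 - x^4 - 6*x^3 - 4*x^2 - 6*x + 3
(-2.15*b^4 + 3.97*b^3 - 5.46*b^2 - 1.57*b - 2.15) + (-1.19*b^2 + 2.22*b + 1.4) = -2.15*b^4 + 3.97*b^3 - 6.65*b^2 + 0.65*b - 0.75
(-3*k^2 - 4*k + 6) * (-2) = 6*k^2 + 8*k - 12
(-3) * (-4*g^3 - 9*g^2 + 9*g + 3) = 12*g^3 + 27*g^2 - 27*g - 9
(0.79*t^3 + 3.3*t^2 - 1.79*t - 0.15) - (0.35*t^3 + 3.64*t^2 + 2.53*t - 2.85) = 0.44*t^3 - 0.34*t^2 - 4.32*t + 2.7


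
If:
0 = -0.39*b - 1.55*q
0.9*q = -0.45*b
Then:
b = 0.00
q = 0.00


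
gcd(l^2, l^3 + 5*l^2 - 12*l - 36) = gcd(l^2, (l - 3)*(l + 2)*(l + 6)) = 1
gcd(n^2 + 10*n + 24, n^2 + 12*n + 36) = n + 6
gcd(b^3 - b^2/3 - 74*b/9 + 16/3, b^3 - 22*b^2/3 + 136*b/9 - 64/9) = b^2 - 10*b/3 + 16/9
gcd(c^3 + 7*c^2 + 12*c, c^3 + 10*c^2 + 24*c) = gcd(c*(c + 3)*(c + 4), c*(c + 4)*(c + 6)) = c^2 + 4*c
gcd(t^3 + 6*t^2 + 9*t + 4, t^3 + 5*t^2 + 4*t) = t^2 + 5*t + 4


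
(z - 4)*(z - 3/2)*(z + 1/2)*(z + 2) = z^4 - 3*z^3 - 27*z^2/4 + 19*z/2 + 6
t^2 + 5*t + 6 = (t + 2)*(t + 3)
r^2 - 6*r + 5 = (r - 5)*(r - 1)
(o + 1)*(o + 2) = o^2 + 3*o + 2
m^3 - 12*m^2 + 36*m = m*(m - 6)^2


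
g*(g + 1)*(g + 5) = g^3 + 6*g^2 + 5*g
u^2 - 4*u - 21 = (u - 7)*(u + 3)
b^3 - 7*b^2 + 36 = (b - 6)*(b - 3)*(b + 2)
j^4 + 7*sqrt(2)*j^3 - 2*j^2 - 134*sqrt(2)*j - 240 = (j - 3*sqrt(2))*(j + sqrt(2))*(j + 4*sqrt(2))*(j + 5*sqrt(2))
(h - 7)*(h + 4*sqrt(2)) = h^2 - 7*h + 4*sqrt(2)*h - 28*sqrt(2)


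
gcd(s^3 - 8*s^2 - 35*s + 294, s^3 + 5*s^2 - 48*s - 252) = s^2 - s - 42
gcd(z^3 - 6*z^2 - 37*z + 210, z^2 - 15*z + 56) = z - 7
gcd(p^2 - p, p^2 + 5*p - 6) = p - 1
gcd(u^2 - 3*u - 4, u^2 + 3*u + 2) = u + 1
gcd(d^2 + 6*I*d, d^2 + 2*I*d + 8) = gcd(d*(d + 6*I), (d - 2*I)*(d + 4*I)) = 1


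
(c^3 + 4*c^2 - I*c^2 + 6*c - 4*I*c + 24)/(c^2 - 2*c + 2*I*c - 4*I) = (c^2 + c*(4 - 3*I) - 12*I)/(c - 2)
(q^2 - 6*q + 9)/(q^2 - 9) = (q - 3)/(q + 3)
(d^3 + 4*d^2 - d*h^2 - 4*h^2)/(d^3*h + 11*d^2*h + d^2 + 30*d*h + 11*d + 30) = (d^3 + 4*d^2 - d*h^2 - 4*h^2)/(d^3*h + 11*d^2*h + d^2 + 30*d*h + 11*d + 30)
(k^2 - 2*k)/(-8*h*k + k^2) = (2 - k)/(8*h - k)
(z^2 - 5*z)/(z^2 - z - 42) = z*(5 - z)/(-z^2 + z + 42)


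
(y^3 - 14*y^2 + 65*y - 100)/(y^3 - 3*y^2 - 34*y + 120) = (y - 5)/(y + 6)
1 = 1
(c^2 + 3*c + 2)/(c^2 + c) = (c + 2)/c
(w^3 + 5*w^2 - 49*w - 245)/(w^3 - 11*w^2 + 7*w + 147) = (w^2 + 12*w + 35)/(w^2 - 4*w - 21)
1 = 1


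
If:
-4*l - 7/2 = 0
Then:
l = -7/8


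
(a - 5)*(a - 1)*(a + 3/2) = a^3 - 9*a^2/2 - 4*a + 15/2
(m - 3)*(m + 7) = m^2 + 4*m - 21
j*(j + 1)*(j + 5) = j^3 + 6*j^2 + 5*j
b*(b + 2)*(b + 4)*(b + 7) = b^4 + 13*b^3 + 50*b^2 + 56*b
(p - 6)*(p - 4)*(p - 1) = p^3 - 11*p^2 + 34*p - 24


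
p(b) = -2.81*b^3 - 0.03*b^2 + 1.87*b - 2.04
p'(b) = -8.43*b^2 - 0.06*b + 1.87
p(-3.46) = 107.53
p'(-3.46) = -98.84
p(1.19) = -4.59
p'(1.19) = -10.14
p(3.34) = -100.83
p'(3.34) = -92.37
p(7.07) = -983.35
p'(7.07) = -419.93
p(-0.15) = -2.31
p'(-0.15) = 1.69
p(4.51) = -251.99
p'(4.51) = -169.87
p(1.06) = -3.44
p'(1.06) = -7.67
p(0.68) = -1.67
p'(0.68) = -2.07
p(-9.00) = 2027.19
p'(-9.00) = -680.42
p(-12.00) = 4826.88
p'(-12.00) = -1211.33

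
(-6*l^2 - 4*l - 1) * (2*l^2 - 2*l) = -12*l^4 + 4*l^3 + 6*l^2 + 2*l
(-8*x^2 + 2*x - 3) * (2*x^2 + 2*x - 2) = -16*x^4 - 12*x^3 + 14*x^2 - 10*x + 6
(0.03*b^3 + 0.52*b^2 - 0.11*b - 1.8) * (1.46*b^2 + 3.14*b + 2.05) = 0.0438*b^5 + 0.8534*b^4 + 1.5337*b^3 - 1.9074*b^2 - 5.8775*b - 3.69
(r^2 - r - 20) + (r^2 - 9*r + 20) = 2*r^2 - 10*r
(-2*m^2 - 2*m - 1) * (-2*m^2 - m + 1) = 4*m^4 + 6*m^3 + 2*m^2 - m - 1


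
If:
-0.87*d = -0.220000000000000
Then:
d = 0.25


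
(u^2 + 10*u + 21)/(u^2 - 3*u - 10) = (u^2 + 10*u + 21)/(u^2 - 3*u - 10)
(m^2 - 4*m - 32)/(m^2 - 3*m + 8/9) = 9*(m^2 - 4*m - 32)/(9*m^2 - 27*m + 8)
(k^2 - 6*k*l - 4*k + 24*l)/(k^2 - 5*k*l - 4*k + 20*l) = (k - 6*l)/(k - 5*l)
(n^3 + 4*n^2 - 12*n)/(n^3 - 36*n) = (n - 2)/(n - 6)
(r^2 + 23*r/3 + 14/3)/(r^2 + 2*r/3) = (r + 7)/r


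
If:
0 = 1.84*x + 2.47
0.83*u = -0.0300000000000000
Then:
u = -0.04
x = -1.34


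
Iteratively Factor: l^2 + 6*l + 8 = (l + 2)*(l + 4)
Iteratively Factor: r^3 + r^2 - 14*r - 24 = (r + 3)*(r^2 - 2*r - 8) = (r - 4)*(r + 3)*(r + 2)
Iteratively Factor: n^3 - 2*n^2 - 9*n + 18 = (n - 2)*(n^2 - 9) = (n - 2)*(n + 3)*(n - 3)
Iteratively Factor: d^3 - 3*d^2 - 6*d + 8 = (d - 4)*(d^2 + d - 2) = (d - 4)*(d - 1)*(d + 2)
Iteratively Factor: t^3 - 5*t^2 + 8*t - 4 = (t - 1)*(t^2 - 4*t + 4) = (t - 2)*(t - 1)*(t - 2)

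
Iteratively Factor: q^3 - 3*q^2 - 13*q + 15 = (q + 3)*(q^2 - 6*q + 5) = (q - 5)*(q + 3)*(q - 1)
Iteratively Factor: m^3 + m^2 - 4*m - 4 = (m - 2)*(m^2 + 3*m + 2) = (m - 2)*(m + 2)*(m + 1)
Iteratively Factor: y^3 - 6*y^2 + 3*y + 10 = (y - 2)*(y^2 - 4*y - 5) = (y - 2)*(y + 1)*(y - 5)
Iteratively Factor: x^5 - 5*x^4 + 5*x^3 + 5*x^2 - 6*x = (x - 2)*(x^4 - 3*x^3 - x^2 + 3*x) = (x - 2)*(x + 1)*(x^3 - 4*x^2 + 3*x) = (x - 3)*(x - 2)*(x + 1)*(x^2 - x) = (x - 3)*(x - 2)*(x - 1)*(x + 1)*(x)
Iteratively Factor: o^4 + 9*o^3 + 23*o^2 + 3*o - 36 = (o + 3)*(o^3 + 6*o^2 + 5*o - 12) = (o + 3)*(o + 4)*(o^2 + 2*o - 3) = (o + 3)^2*(o + 4)*(o - 1)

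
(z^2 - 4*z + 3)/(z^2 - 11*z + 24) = (z - 1)/(z - 8)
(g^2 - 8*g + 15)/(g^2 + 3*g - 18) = (g - 5)/(g + 6)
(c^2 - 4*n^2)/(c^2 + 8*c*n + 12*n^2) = (c - 2*n)/(c + 6*n)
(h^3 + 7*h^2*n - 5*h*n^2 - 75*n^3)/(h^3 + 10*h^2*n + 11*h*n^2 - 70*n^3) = (h^2 + 2*h*n - 15*n^2)/(h^2 + 5*h*n - 14*n^2)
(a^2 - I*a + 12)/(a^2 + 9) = (a - 4*I)/(a - 3*I)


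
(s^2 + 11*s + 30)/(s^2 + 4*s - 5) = (s + 6)/(s - 1)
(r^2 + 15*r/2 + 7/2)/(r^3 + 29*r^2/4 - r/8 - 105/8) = 4*(2*r + 1)/(8*r^2 + 2*r - 15)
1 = 1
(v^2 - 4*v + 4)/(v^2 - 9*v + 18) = (v^2 - 4*v + 4)/(v^2 - 9*v + 18)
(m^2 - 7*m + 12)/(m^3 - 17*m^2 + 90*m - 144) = (m - 4)/(m^2 - 14*m + 48)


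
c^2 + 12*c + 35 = (c + 5)*(c + 7)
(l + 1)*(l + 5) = l^2 + 6*l + 5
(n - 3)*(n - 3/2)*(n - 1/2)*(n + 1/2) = n^4 - 9*n^3/2 + 17*n^2/4 + 9*n/8 - 9/8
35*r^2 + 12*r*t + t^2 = (5*r + t)*(7*r + t)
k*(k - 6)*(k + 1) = k^3 - 5*k^2 - 6*k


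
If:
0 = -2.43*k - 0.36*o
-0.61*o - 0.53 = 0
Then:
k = 0.13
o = -0.87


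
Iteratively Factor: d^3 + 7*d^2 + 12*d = (d + 3)*(d^2 + 4*d) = d*(d + 3)*(d + 4)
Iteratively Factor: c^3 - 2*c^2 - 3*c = (c - 3)*(c^2 + c) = (c - 3)*(c + 1)*(c)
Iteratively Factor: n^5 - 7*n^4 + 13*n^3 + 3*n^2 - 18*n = (n)*(n^4 - 7*n^3 + 13*n^2 + 3*n - 18) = n*(n - 3)*(n^3 - 4*n^2 + n + 6) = n*(n - 3)^2*(n^2 - n - 2) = n*(n - 3)^2*(n + 1)*(n - 2)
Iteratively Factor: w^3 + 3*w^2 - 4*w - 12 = (w + 2)*(w^2 + w - 6) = (w + 2)*(w + 3)*(w - 2)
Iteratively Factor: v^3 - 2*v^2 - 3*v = (v - 3)*(v^2 + v) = v*(v - 3)*(v + 1)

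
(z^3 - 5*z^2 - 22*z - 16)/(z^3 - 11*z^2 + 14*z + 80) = (z + 1)/(z - 5)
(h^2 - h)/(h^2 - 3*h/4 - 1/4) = 4*h/(4*h + 1)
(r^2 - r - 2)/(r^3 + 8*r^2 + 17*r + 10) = (r - 2)/(r^2 + 7*r + 10)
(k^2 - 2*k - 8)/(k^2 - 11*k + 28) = (k + 2)/(k - 7)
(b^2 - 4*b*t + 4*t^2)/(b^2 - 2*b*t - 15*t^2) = (-b^2 + 4*b*t - 4*t^2)/(-b^2 + 2*b*t + 15*t^2)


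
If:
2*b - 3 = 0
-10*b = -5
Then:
No Solution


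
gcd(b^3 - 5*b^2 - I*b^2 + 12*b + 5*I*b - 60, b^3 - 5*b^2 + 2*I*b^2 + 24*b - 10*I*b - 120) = b^2 + b*(-5 - 4*I) + 20*I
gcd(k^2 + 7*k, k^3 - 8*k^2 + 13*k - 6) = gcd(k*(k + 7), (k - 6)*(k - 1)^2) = 1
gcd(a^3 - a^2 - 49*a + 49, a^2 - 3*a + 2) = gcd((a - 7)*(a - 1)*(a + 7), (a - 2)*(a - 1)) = a - 1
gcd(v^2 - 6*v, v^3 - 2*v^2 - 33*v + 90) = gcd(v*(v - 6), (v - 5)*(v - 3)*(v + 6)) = 1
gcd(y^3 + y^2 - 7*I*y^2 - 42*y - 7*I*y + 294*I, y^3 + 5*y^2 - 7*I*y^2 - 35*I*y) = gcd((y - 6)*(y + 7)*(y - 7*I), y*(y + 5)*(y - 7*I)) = y - 7*I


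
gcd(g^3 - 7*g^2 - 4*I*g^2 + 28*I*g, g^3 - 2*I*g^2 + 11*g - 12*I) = g - 4*I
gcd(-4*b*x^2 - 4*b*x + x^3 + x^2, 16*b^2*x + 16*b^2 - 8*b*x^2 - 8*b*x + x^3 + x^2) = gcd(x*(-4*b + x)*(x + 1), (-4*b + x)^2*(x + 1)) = -4*b*x - 4*b + x^2 + x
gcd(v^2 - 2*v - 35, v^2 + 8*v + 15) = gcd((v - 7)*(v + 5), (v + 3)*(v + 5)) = v + 5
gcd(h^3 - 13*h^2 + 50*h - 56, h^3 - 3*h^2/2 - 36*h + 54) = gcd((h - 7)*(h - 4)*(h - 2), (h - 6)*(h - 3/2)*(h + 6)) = 1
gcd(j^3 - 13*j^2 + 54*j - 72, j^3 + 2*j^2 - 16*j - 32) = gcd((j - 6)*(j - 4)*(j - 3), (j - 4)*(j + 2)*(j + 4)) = j - 4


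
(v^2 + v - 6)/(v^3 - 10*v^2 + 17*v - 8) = (v^2 + v - 6)/(v^3 - 10*v^2 + 17*v - 8)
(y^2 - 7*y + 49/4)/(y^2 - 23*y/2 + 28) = (y - 7/2)/(y - 8)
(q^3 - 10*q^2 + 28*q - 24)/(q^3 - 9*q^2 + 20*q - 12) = (q - 2)/(q - 1)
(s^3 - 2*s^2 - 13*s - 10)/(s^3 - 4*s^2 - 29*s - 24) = (s^2 - 3*s - 10)/(s^2 - 5*s - 24)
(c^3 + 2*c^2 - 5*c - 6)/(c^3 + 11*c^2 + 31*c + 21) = (c - 2)/(c + 7)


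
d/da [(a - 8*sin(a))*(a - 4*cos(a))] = (a - 8*sin(a))*(4*sin(a) + 1) - (a - 4*cos(a))*(8*cos(a) - 1)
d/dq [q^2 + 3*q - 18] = 2*q + 3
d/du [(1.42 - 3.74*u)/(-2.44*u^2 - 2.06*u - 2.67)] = (-9.1256*u^2 + 6.9296*u + 12.911)/(5.9536*u^4 + 10.0528*u^3 + 17.2732*u^2 + 11.0004*u + 7.1289)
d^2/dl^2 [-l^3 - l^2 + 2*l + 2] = -6*l - 2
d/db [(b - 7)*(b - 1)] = 2*b - 8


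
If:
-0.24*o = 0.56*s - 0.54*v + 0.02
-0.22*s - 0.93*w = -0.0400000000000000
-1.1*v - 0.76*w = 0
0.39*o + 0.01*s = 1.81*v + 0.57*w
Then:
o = -0.09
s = -0.03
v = -0.03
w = 0.05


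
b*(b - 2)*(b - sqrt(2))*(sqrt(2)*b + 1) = sqrt(2)*b^4 - 2*sqrt(2)*b^3 - b^3 - sqrt(2)*b^2 + 2*b^2 + 2*sqrt(2)*b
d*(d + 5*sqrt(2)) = d^2 + 5*sqrt(2)*d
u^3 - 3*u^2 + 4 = (u - 2)^2*(u + 1)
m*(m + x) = m^2 + m*x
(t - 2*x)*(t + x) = t^2 - t*x - 2*x^2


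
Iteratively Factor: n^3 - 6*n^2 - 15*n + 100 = (n - 5)*(n^2 - n - 20) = (n - 5)*(n + 4)*(n - 5)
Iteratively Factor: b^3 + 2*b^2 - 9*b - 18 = (b + 3)*(b^2 - b - 6) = (b + 2)*(b + 3)*(b - 3)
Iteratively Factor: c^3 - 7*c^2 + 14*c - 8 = (c - 2)*(c^2 - 5*c + 4) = (c - 2)*(c - 1)*(c - 4)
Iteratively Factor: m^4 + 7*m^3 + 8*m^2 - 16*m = (m + 4)*(m^3 + 3*m^2 - 4*m) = (m - 1)*(m + 4)*(m^2 + 4*m) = m*(m - 1)*(m + 4)*(m + 4)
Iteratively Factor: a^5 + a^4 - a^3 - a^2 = (a)*(a^4 + a^3 - a^2 - a) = a^2*(a^3 + a^2 - a - 1) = a^2*(a - 1)*(a^2 + 2*a + 1) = a^2*(a - 1)*(a + 1)*(a + 1)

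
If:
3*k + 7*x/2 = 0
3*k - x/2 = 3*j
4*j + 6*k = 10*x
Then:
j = 0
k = 0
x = 0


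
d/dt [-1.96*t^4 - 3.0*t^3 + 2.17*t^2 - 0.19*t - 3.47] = -7.84*t^3 - 9.0*t^2 + 4.34*t - 0.19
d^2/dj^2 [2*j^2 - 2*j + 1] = 4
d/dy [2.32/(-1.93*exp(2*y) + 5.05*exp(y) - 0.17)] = (8.9552*exp(y) - 11.716)*exp(y)/(1.93*exp(2*y) - 5.05*exp(y) + 0.17)^2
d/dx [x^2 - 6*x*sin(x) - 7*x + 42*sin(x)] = -6*x*cos(x) + 2*x - 6*sin(x) + 42*cos(x) - 7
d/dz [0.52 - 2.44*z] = -2.44000000000000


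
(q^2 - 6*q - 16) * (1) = q^2 - 6*q - 16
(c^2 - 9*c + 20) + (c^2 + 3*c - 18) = 2*c^2 - 6*c + 2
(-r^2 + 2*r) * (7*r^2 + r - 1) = -7*r^4 + 13*r^3 + 3*r^2 - 2*r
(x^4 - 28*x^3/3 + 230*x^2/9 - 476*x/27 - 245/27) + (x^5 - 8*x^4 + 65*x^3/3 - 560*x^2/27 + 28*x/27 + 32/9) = x^5 - 7*x^4 + 37*x^3/3 + 130*x^2/27 - 448*x/27 - 149/27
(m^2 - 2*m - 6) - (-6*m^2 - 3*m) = 7*m^2 + m - 6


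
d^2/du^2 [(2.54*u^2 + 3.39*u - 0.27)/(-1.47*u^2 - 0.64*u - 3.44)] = (-9.87163799999999*u^3 + 80.56629*u^2 + 104.379408*u - 47.697328)/(3.176523*u^6 + 4.148928*u^5 + 24.106824*u^4 + 19.680256*u^3 + 56.413248*u^2 + 22.720512*u + 40.707584)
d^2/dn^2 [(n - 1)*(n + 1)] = 2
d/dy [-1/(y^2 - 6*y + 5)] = 2*(y - 3)/(y^2 - 6*y + 5)^2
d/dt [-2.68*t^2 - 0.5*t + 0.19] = -5.36*t - 0.5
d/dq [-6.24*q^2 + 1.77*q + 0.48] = 1.77 - 12.48*q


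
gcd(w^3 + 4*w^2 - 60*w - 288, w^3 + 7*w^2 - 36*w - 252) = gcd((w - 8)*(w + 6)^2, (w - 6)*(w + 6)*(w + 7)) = w + 6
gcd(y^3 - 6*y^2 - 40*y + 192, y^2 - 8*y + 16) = y - 4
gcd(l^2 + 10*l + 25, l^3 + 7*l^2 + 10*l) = l + 5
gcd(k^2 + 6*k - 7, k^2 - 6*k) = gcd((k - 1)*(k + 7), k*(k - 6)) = 1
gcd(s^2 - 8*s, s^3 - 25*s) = s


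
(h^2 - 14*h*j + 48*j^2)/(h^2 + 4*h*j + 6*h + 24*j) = (h^2 - 14*h*j + 48*j^2)/(h^2 + 4*h*j + 6*h + 24*j)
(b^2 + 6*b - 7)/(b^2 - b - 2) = (-b^2 - 6*b + 7)/(-b^2 + b + 2)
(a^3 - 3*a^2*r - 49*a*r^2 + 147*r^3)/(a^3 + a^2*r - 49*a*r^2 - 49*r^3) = (a - 3*r)/(a + r)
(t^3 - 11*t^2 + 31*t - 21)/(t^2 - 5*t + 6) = (t^2 - 8*t + 7)/(t - 2)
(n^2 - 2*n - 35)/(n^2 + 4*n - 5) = (n - 7)/(n - 1)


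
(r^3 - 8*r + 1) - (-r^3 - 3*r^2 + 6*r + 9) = 2*r^3 + 3*r^2 - 14*r - 8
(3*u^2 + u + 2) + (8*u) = 3*u^2 + 9*u + 2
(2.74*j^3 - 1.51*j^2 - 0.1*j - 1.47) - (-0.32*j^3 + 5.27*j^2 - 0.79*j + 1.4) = 3.06*j^3 - 6.78*j^2 + 0.69*j - 2.87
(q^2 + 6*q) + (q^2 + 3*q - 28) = 2*q^2 + 9*q - 28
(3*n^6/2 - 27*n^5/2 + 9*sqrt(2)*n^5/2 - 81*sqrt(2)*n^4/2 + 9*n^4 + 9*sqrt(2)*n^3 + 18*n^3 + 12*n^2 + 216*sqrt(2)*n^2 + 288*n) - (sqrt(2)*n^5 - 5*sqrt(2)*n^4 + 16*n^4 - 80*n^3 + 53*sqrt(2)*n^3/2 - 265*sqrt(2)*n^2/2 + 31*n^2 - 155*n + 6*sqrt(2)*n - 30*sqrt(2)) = 3*n^6/2 - 27*n^5/2 + 7*sqrt(2)*n^5/2 - 71*sqrt(2)*n^4/2 - 7*n^4 - 35*sqrt(2)*n^3/2 + 98*n^3 - 19*n^2 + 697*sqrt(2)*n^2/2 - 6*sqrt(2)*n + 443*n + 30*sqrt(2)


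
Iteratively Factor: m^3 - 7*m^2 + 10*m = (m)*(m^2 - 7*m + 10) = m*(m - 2)*(m - 5)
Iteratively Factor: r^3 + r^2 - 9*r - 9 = (r - 3)*(r^2 + 4*r + 3) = (r - 3)*(r + 3)*(r + 1)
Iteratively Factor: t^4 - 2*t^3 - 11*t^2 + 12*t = (t)*(t^3 - 2*t^2 - 11*t + 12) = t*(t + 3)*(t^2 - 5*t + 4) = t*(t - 4)*(t + 3)*(t - 1)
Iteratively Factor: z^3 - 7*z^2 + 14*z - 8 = (z - 4)*(z^2 - 3*z + 2) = (z - 4)*(z - 2)*(z - 1)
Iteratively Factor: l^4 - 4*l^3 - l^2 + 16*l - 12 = (l - 3)*(l^3 - l^2 - 4*l + 4) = (l - 3)*(l - 1)*(l^2 - 4) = (l - 3)*(l - 2)*(l - 1)*(l + 2)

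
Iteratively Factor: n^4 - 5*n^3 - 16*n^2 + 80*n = (n - 5)*(n^3 - 16*n) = n*(n - 5)*(n^2 - 16) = n*(n - 5)*(n - 4)*(n + 4)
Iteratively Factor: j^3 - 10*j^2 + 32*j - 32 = (j - 2)*(j^2 - 8*j + 16) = (j - 4)*(j - 2)*(j - 4)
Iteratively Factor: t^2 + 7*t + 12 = (t + 3)*(t + 4)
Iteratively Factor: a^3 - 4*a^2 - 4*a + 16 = (a - 2)*(a^2 - 2*a - 8) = (a - 2)*(a + 2)*(a - 4)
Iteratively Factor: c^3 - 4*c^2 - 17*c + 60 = (c - 5)*(c^2 + c - 12) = (c - 5)*(c - 3)*(c + 4)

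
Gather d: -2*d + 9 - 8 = 1 - 2*d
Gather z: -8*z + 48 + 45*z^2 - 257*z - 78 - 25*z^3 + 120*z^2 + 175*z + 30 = -25*z^3 + 165*z^2 - 90*z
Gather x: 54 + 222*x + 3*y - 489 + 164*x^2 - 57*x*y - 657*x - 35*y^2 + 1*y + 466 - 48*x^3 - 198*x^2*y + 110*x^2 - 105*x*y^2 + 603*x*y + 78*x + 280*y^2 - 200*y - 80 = -48*x^3 + x^2*(274 - 198*y) + x*(-105*y^2 + 546*y - 357) + 245*y^2 - 196*y - 49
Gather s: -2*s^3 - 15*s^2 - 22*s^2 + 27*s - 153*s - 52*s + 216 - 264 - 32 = -2*s^3 - 37*s^2 - 178*s - 80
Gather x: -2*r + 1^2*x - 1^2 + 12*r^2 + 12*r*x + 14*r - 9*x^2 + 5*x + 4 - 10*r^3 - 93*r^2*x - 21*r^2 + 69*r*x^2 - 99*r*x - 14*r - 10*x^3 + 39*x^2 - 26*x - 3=-10*r^3 - 9*r^2 - 2*r - 10*x^3 + x^2*(69*r + 30) + x*(-93*r^2 - 87*r - 20)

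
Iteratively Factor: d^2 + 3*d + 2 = (d + 2)*(d + 1)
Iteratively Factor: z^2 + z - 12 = (z - 3)*(z + 4)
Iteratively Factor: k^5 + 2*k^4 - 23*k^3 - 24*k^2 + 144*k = (k - 3)*(k^4 + 5*k^3 - 8*k^2 - 48*k) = (k - 3)^2*(k^3 + 8*k^2 + 16*k) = (k - 3)^2*(k + 4)*(k^2 + 4*k) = k*(k - 3)^2*(k + 4)*(k + 4)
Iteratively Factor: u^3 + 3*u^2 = (u)*(u^2 + 3*u) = u^2*(u + 3)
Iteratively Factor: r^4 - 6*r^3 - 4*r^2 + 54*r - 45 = (r - 5)*(r^3 - r^2 - 9*r + 9) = (r - 5)*(r + 3)*(r^2 - 4*r + 3) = (r - 5)*(r - 1)*(r + 3)*(r - 3)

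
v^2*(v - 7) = v^3 - 7*v^2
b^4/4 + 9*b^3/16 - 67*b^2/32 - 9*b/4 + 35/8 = (b/4 + 1/2)*(b - 2)*(b - 5/4)*(b + 7/2)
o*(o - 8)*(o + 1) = o^3 - 7*o^2 - 8*o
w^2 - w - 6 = (w - 3)*(w + 2)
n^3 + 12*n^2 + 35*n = n*(n + 5)*(n + 7)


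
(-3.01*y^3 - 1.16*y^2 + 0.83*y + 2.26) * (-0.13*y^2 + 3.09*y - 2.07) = 0.3913*y^5 - 9.1501*y^4 + 2.5384*y^3 + 4.6721*y^2 + 5.2653*y - 4.6782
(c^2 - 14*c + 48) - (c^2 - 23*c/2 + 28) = 20 - 5*c/2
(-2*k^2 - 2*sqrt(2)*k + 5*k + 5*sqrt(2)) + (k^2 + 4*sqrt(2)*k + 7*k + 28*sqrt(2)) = -k^2 + 2*sqrt(2)*k + 12*k + 33*sqrt(2)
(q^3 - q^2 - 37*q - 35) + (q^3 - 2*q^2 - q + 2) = 2*q^3 - 3*q^2 - 38*q - 33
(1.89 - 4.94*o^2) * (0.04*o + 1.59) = -0.1976*o^3 - 7.8546*o^2 + 0.0756*o + 3.0051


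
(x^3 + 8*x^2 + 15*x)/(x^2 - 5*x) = (x^2 + 8*x + 15)/(x - 5)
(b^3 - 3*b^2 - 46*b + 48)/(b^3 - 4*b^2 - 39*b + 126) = (b^2 - 9*b + 8)/(b^2 - 10*b + 21)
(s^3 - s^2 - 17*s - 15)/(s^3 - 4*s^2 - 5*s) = (s + 3)/s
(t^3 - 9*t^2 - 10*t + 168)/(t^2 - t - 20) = (t^2 - 13*t + 42)/(t - 5)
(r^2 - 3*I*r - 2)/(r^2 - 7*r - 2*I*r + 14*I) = (r - I)/(r - 7)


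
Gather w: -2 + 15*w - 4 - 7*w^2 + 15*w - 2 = -7*w^2 + 30*w - 8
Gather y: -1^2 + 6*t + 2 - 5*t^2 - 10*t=-5*t^2 - 4*t + 1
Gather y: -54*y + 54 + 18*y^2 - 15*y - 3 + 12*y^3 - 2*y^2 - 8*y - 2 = 12*y^3 + 16*y^2 - 77*y + 49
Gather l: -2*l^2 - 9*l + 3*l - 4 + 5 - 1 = -2*l^2 - 6*l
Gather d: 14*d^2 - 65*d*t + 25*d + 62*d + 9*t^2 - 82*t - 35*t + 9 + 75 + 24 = 14*d^2 + d*(87 - 65*t) + 9*t^2 - 117*t + 108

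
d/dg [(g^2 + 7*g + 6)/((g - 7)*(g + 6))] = -8/(g^2 - 14*g + 49)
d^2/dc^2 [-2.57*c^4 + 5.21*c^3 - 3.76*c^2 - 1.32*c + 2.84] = -30.84*c^2 + 31.26*c - 7.52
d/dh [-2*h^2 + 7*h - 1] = 7 - 4*h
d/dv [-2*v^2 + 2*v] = 2 - 4*v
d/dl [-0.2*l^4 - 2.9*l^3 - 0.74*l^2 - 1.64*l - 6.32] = -0.8*l^3 - 8.7*l^2 - 1.48*l - 1.64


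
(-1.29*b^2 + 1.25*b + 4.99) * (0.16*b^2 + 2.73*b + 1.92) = -0.2064*b^4 - 3.3217*b^3 + 1.7341*b^2 + 16.0227*b + 9.5808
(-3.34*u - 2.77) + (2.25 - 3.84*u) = -7.18*u - 0.52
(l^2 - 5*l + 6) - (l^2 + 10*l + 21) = -15*l - 15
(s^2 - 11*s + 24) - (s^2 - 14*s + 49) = 3*s - 25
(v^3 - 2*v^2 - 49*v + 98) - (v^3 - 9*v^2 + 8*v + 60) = 7*v^2 - 57*v + 38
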